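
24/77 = 24/77 = 0.31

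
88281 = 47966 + 40315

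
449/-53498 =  - 1 + 53049/53498 = -0.01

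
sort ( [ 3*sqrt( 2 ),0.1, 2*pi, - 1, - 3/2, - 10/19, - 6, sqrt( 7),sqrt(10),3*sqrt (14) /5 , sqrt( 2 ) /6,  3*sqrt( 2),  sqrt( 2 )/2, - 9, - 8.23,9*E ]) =[ - 9,-8.23, - 6, - 3/2, - 1,-10/19,  0.1, sqrt( 2) /6,  sqrt(2 )/2, 3*sqrt( 14)/5,  sqrt(7 ),sqrt(10), 3*sqrt( 2),  3*sqrt( 2), 2*pi,9 * E] 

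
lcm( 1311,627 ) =14421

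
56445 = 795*71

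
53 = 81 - 28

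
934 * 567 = 529578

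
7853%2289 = 986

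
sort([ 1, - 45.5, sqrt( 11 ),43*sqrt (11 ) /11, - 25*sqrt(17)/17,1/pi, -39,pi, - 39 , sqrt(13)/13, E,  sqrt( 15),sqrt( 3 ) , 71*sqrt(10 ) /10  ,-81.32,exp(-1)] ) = [ - 81.32, - 45.5 , - 39, - 39, - 25*sqrt(17)/17,  sqrt (13) /13, 1/pi, exp(  -  1),1,sqrt(3 ), E,pi , sqrt ( 11), sqrt(15),43*sqrt(11 )/11,71 * sqrt(10)/10]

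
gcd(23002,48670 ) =62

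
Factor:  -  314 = - 2^1*157^1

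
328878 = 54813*6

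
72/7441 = 72/7441 = 0.01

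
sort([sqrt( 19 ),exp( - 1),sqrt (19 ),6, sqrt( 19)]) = [exp( - 1),sqrt( 19) , sqrt( 19),sqrt( 19 ),6] 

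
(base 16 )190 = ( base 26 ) fa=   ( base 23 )h9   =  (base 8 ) 620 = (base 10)400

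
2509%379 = 235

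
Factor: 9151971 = 3^1*71^1*42967^1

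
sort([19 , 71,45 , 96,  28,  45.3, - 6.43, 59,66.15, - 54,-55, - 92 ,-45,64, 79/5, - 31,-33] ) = [ - 92,-55, - 54,-45, - 33 , - 31,- 6.43, 79/5,19 , 28, 45,45.3  ,  59, 64, 66.15, 71, 96] 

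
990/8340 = 33/278 = 0.12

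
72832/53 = 72832/53 = 1374.19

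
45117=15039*3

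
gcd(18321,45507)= 591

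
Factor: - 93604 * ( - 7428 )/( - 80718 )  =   - 115881752/13453 = - 2^3*7^1*11^( - 1)*619^1*1223^( - 1 )*3343^1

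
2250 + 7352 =9602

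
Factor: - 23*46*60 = - 2^3*3^1 * 5^1*23^2 = - 63480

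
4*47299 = 189196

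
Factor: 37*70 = 2590= 2^1*5^1*7^1*37^1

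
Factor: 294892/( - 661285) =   -  2^2*5^( - 1 )*13^1*53^1*107^1*132257^( - 1)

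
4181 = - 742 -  - 4923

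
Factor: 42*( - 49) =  - 2058 = - 2^1*3^1*7^3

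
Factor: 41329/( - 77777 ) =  - 7^(-1 )*37^1*41^ ( - 1)*271^( - 1)*1117^1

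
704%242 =220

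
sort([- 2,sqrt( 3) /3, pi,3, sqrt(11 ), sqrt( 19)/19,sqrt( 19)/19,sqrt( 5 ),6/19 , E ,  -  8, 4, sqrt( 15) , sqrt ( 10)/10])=[ - 8,- 2,sqrt( 19) /19, sqrt(19)/19 , 6/19 , sqrt ( 10)/10,  sqrt( 3)/3 , sqrt ( 5), E,3,pi,sqrt( 11) , sqrt(15 ), 4 ] 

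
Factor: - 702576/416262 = -2^3*3^1*11^ ( - 1 ) * 41^1 *53^( - 1 ) = - 984/583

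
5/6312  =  5/6312 = 0.00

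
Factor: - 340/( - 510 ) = 2/3 = 2^1 * 3^( - 1 )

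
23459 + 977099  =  1000558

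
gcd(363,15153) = 3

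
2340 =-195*( - 12)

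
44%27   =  17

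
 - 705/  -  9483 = 235/3161 = 0.07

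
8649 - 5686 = 2963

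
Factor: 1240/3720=3^(-1) = 1/3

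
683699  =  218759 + 464940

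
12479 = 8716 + 3763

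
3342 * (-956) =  - 3194952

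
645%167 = 144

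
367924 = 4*91981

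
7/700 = 1/100 = 0.01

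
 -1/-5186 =1/5186 = 0.00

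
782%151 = 27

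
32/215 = 32/215 = 0.15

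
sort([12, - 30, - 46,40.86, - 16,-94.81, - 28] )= [  -  94.81, - 46,- 30, - 28,- 16,12, 40.86 ]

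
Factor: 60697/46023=91/69= 3^(-1 )*7^1 * 13^1*23^( -1)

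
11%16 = 11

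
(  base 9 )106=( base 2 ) 1010111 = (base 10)87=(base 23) 3I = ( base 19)4b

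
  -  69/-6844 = 69/6844 = 0.01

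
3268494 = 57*57342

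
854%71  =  2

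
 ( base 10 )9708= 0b10010111101100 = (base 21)1106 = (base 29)BFM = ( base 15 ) 2D23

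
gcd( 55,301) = 1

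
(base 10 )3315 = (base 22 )6IF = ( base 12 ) 1b03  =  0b110011110011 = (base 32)37J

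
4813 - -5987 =10800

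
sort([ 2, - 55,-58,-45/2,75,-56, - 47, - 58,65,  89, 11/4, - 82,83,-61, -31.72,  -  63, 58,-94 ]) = [ - 94,-82 , - 63, - 61,-58, - 58,  -  56,-55,-47, - 31.72, -45/2,  2, 11/4, 58, 65, 75,83,89]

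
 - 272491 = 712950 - 985441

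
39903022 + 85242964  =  125145986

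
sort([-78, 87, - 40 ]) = [ - 78, - 40, 87]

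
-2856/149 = -20 + 124/149=-  19.17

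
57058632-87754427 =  - 30695795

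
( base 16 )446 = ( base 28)1B2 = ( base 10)1094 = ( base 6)5022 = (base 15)4CE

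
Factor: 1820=2^2*5^1 * 7^1*13^1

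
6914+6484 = 13398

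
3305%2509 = 796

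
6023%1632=1127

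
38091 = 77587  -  39496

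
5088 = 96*53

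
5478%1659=501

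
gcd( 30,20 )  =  10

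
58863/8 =7357 + 7/8 = 7357.88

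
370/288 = 185/144 = 1.28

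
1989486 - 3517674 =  - 1528188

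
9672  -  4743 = 4929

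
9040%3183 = 2674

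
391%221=170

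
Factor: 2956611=3^1*7^2*20113^1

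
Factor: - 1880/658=  -  20/7 = -2^2*5^1 * 7^( - 1 ) 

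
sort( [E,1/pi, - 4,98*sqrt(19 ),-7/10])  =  [ - 4 ,- 7/10, 1/pi, E, 98*  sqrt( 19 )]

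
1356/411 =452/137= 3.30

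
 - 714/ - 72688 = 51/5192 = 0.01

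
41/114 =41/114 =0.36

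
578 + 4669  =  5247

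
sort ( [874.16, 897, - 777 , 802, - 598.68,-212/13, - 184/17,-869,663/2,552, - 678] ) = [ - 869, - 777, - 678, - 598.68 , - 212/13, - 184/17,663/2, 552,802, 874.16, 897 ]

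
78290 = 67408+10882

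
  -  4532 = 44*( - 103)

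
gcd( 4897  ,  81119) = 1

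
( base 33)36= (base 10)105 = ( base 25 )45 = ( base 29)3i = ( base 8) 151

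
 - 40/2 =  - 20 =- 20.00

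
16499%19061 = 16499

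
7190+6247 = 13437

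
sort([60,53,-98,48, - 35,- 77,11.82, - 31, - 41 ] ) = [  -  98, - 77,-41, - 35, - 31,11.82, 48, 53,60]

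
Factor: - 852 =- 2^2*3^1*71^1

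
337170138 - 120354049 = 216816089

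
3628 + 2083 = 5711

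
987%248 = 243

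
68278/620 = 34139/310 = 110.13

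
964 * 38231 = 36854684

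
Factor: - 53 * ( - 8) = 424 = 2^3*53^1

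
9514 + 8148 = 17662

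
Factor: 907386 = 2^1*3^1*43^1*3517^1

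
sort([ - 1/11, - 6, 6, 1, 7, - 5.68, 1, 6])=[ - 6, - 5.68, - 1/11, 1, 1,6,6, 7] 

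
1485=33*45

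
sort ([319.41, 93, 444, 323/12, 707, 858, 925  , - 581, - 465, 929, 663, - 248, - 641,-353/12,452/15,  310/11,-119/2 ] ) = [ - 641, - 581, - 465 , - 248,-119/2,-353/12, 323/12, 310/11, 452/15,93, 319.41,444, 663 , 707, 858, 925, 929]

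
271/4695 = 271/4695 = 0.06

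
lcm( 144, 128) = 1152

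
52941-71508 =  - 18567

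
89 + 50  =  139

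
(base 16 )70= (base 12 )94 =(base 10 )112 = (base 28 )40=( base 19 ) 5h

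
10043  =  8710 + 1333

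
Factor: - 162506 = -2^1 * 193^1*421^1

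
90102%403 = 233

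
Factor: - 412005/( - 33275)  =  681/55 = 3^1 * 5^( - 1)*11^( - 1 )*227^1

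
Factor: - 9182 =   -  2^1*4591^1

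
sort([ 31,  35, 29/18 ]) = [29/18,31, 35 ] 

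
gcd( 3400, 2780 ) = 20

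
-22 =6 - 28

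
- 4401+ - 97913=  - 102314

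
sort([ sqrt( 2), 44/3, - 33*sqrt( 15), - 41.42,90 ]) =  [ - 33*sqrt(15),  -  41.42, sqrt(2), 44/3, 90] 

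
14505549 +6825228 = 21330777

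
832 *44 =36608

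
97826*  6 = 586956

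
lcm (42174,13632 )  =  1349568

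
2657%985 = 687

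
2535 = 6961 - 4426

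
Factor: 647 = 647^1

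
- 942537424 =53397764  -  995935188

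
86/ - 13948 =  - 43/6974 =-  0.01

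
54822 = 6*9137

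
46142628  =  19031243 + 27111385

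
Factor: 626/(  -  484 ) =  - 313/242   =  - 2^( - 1 )*11^( - 2)*313^1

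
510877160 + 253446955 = 764324115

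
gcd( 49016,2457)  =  1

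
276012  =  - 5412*( - 51 ) 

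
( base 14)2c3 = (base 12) 3ab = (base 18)1d5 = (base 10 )563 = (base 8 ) 1063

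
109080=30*3636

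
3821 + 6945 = 10766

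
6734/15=448 + 14/15 = 448.93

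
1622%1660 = 1622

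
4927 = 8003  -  3076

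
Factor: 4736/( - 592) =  - 2^3  =  - 8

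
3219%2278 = 941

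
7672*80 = 613760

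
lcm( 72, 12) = 72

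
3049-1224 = 1825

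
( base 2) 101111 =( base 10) 47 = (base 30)1h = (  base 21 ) 25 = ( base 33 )1e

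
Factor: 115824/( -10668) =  - 2^2*7^( -1)*19^1 = - 76/7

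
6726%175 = 76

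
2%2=0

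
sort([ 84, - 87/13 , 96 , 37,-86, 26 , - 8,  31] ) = [ -86, - 8,-87/13,26, 31,37,84,96]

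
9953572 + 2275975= 12229547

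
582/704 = 291/352 = 0.83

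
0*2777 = 0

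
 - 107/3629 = -107/3629=-  0.03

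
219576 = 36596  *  6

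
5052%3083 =1969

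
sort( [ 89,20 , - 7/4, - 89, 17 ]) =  [ - 89,-7/4,17, 20 , 89] 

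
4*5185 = 20740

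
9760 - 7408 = 2352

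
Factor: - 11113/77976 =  - 2^(-3) *3^( - 3)*19^( - 2)*11113^1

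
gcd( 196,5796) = 28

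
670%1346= 670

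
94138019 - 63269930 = 30868089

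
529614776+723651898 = 1253266674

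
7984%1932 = 256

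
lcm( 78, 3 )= 78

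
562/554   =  281/277 = 1.01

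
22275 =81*275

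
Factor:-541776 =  - 2^4 * 3^1*11287^1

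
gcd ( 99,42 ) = 3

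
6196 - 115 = 6081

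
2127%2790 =2127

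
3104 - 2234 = 870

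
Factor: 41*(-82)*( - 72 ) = 242064 = 2^4*3^2 * 41^2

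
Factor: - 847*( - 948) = 802956 = 2^2*3^1*7^1*11^2*79^1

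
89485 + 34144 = 123629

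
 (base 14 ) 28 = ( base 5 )121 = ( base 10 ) 36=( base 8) 44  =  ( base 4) 210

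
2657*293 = 778501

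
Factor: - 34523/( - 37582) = 2^( - 1)*43^(- 1) * 79^1 = 79/86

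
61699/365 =61699/365 = 169.04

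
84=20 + 64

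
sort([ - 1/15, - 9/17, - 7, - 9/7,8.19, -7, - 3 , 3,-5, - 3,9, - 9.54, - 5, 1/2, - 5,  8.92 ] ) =[ - 9.54,-7, - 7, - 5, - 5, - 5, - 3, - 3, - 9/7, - 9/17, - 1/15, 1/2, 3, 8.19, 8.92, 9 ]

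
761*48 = 36528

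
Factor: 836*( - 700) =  - 2^4*5^2*7^1 * 11^1*19^1 = - 585200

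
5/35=1/7= 0.14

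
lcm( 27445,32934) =164670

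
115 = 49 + 66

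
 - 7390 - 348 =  - 7738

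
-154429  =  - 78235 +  - 76194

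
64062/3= 21354 =21354.00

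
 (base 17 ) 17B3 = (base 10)7126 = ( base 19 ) 10e1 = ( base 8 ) 15726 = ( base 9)10687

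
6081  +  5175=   11256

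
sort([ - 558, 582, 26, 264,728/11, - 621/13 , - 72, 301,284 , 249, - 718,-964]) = [-964, - 718, - 558, - 72, - 621/13,26,728/11, 249 , 264, 284,301, 582 ]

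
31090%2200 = 290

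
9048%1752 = 288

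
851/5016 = 851/5016 =0.17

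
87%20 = 7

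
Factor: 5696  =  2^6*89^1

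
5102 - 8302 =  - 3200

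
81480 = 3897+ 77583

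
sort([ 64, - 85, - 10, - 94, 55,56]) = [ - 94,-85, - 10, 55 , 56,64] 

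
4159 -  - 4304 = 8463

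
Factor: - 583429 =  - 7^1*11^1*7577^1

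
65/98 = 65/98= 0.66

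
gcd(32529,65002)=7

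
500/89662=250/44831 = 0.01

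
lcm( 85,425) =425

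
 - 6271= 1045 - 7316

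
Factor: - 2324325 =  -  3^1*5^2*17^1*1823^1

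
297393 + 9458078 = 9755471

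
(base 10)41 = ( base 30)1B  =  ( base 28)1D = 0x29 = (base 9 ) 45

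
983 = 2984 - 2001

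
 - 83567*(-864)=72201888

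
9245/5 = 1849 =1849.00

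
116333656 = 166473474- 50139818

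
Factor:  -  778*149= - 2^1 *149^1*389^1 = -115922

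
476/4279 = 476/4279 = 0.11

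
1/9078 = 1/9078=0.00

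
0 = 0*492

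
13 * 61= 793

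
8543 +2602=11145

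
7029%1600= 629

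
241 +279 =520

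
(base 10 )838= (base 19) 262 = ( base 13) 4C6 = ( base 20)21I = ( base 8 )1506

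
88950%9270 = 5520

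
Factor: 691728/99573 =230576/33191 = 2^4*14411^1*33191^ ( - 1) 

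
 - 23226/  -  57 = 407  +  9/19 = 407.47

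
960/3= 320 = 320.00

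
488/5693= 488/5693= 0.09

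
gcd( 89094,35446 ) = 958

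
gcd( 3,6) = 3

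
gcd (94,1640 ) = 2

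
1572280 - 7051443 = - 5479163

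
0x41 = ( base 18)3B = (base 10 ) 65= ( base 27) 2b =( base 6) 145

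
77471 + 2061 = 79532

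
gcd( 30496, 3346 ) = 2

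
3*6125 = 18375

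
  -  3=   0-3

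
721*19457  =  14028497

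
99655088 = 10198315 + 89456773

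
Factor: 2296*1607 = 3689672 = 2^3*7^1 * 41^1*1607^1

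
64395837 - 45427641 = 18968196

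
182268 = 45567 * 4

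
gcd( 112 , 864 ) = 16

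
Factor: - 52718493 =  - 3^1*17572831^1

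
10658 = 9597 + 1061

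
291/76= 291/76 = 3.83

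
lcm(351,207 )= 8073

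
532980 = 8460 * 63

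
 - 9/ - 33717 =3/11239 = 0.00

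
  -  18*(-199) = 3582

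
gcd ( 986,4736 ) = 2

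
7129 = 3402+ 3727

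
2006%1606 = 400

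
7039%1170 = 19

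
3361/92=36 + 49/92 = 36.53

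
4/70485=4/70485= 0.00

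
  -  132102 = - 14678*9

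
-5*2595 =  - 12975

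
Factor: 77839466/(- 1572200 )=-38919733/786100 = - 2^( - 2)*5^( - 2 )*7^ (-1 )*19^1*1123^( - 1)*1319^1*1553^1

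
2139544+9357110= 11496654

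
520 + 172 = 692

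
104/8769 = 104/8769 = 0.01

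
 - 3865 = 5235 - 9100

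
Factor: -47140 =- 2^2*5^1 *2357^1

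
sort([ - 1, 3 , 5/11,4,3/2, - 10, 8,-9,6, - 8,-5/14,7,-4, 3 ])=[ -10 , -9,-8, -4, - 1, - 5/14,  5/11, 3/2, 3, 3,4, 6, 7, 8 ]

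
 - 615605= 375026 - 990631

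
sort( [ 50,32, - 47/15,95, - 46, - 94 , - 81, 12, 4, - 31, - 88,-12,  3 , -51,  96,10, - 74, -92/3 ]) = [ - 94,-88, - 81, - 74, - 51,-46, - 31, - 92/3 , - 12, - 47/15,3 , 4,10, 12, 32, 50, 95 , 96]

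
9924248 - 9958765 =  - 34517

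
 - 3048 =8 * ( - 381) 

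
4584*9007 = 41288088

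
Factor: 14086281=3^1  *  11^1*23^1*67^1*277^1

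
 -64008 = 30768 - 94776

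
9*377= 3393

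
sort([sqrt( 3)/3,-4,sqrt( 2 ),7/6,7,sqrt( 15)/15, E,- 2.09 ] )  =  [ - 4, - 2.09, sqrt(15)/15, sqrt( 3 )/3,7/6,sqrt( 2),E,7 ]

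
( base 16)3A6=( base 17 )33G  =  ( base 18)2FG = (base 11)77a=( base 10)934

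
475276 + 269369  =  744645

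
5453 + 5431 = 10884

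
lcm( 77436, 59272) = 4801032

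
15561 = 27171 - 11610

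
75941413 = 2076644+73864769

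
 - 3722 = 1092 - 4814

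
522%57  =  9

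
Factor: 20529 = 3^2*2281^1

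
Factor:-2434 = -2^1 * 1217^1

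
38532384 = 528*72978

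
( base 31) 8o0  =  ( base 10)8432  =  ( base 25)DC7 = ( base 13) 3AB8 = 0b10000011110000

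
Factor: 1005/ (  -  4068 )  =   - 335/1356 = - 2^ ( - 2)*3^( - 1)*5^1*67^1*113^( - 1)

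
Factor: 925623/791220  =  308541/263740 = 2^ ( - 2) * 3^1*5^( - 1 )*19^1*5413^1*13187^( - 1 )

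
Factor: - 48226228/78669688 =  - 12056557/19667422=- 2^ ( - 1 )*9833711^( - 1)*12056557^1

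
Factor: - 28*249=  - 6972 = - 2^2*3^1*7^1*83^1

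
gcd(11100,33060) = 60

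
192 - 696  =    -  504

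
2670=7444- 4774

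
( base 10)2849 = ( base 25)4DO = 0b101100100001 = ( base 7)11210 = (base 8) 5441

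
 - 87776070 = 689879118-777655188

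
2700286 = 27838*97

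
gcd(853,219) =1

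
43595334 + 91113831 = 134709165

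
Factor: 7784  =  2^3 * 7^1*139^1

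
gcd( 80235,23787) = 9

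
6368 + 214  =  6582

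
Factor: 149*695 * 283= 29306065 = 5^1*139^1*149^1*283^1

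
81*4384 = 355104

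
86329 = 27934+58395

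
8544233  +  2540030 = 11084263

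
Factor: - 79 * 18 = -1422 = - 2^1*3^2  *79^1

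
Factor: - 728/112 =- 2^ (  -  1 )*13^1 = -  13/2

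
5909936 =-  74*( - 79864 ) 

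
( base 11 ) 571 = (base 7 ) 1664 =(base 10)683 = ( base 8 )1253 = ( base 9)838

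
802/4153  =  802/4153=0.19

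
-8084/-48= 2021/12 = 168.42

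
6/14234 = 3/7117 = 0.00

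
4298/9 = 4298/9 = 477.56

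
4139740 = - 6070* ( - 682 ) 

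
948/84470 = 474/42235 = 0.01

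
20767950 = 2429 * 8550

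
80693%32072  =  16549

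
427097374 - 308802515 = 118294859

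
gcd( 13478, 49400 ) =2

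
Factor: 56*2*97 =10864 = 2^4*7^1*97^1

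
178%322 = 178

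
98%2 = 0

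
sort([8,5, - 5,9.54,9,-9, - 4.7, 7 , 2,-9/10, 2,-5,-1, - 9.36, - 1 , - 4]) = [ - 9.36 , - 9, - 5,  -  5,-4.7 ,  -  4 , - 1, -1, - 9/10,2, 2,  5, 7, 8,  9,9.54]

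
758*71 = 53818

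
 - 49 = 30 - 79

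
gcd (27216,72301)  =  1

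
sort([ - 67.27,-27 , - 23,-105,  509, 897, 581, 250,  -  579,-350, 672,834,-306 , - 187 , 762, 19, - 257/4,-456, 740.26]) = [-579, - 456,-350,  -  306,-187, - 105, - 67.27 ,-257/4,- 27,-23,19,250, 509,581, 672,  740.26, 762,834 , 897 ]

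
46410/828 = 56 + 7/138 =56.05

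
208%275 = 208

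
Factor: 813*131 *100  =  10650300 = 2^2*3^1*5^2*131^1*271^1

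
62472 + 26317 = 88789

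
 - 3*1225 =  - 3675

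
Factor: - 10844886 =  - 2^1*3^1*13^1*257^1*541^1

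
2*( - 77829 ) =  - 155658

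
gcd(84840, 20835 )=15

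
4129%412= 9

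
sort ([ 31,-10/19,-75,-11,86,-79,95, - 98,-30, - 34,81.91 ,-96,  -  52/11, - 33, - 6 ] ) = [ - 98, - 96,-79,-75,-34,-33, - 30 , - 11, - 6, - 52/11,-10/19,31,81.91,  86, 95]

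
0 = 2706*0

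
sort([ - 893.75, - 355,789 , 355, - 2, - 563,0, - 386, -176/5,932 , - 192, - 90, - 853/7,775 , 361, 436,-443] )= [ - 893.75 , - 563, - 443, - 386, - 355, - 192, - 853/7,-90 , - 176/5, - 2,  0 , 355,361, 436,775, 789,932]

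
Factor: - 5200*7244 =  - 2^6*5^2*13^1*1811^1  =  - 37668800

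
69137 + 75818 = 144955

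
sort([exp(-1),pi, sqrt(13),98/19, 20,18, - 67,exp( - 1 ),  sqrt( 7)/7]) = [ - 67,exp( - 1), exp(-1) , sqrt(7)/7,  pi,sqrt( 13),  98/19, 18,20 ]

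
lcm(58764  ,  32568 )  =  2703144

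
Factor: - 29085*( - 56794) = 2^1*3^1*5^1* 7^1*73^1*277^1*389^1 = 1651853490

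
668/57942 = 334/28971 =0.01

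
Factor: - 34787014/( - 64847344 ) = 17393507/32423672 = 2^( - 3 ) * 103^1*168869^1 *4052959^(-1 ) 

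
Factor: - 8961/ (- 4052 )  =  2^( - 2)*3^1*29^1*103^1*1013^( - 1) 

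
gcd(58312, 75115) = 1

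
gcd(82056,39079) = 1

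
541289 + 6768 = 548057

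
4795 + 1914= 6709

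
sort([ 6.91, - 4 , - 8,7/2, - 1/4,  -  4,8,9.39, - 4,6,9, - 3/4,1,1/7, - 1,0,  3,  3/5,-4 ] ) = [ - 8, - 4, - 4, - 4, - 4, - 1, - 3/4, - 1/4,  0, 1/7,3/5 , 1,3,7/2,  6, 6.91, 8,9, 9.39]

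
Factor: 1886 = 2^1*23^1 * 41^1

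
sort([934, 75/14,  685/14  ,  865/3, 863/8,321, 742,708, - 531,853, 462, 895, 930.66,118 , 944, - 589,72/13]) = [ - 589,- 531, 75/14,72/13, 685/14,863/8 , 118, 865/3,321,462,708,742,853, 895,930.66, 934,944]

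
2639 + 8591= 11230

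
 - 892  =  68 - 960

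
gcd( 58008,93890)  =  2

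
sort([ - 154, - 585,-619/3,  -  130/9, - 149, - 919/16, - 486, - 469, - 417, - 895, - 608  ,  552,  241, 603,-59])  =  [ - 895, - 608, - 585, -486, - 469, - 417, - 619/3, - 154, - 149, - 59, - 919/16 , - 130/9, 241,552, 603] 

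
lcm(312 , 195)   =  1560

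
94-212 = -118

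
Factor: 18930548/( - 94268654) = -2^1*7^1*13^1 * 131^1*397^1*47134327^( - 1 ) = -  9465274/47134327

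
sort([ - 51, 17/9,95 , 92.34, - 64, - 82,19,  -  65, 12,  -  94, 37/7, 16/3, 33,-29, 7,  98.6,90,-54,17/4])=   [ - 94, - 82,  -  65, - 64, - 54,  -  51, - 29,17/9, 17/4,  37/7,16/3 , 7,  12, 19,33,90, 92.34, 95,98.6]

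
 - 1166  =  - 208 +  - 958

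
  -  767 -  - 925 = 158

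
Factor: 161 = 7^1*23^1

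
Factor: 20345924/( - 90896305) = -2^2*5^( - 1) *47^1*108223^1*18179261^( - 1 ) 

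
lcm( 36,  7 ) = 252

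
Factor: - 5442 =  - 2^1*3^1*907^1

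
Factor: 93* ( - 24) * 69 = -154008 = -2^3*3^3*23^1 * 31^1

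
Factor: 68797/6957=89/9 = 3^( -2 ) * 89^1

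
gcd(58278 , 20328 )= 66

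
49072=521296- 472224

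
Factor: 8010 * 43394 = 347585940  =  2^2*3^2*5^1*13^1*89^1*1669^1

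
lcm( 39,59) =2301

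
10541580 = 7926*1330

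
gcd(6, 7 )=1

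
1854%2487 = 1854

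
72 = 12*6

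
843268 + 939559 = 1782827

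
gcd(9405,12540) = 3135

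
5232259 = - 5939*( - 881)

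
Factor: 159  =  3^1*53^1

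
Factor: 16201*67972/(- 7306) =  - 2^1 * 13^( - 1)*17^1* 281^( - 1)*953^1*16993^1 = - 550607186/3653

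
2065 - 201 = 1864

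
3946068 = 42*93954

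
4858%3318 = 1540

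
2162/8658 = 1081/4329 = 0.25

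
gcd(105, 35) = 35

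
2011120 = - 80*( - 25139)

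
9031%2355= 1966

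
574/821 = 574/821  =  0.70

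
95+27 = 122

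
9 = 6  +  3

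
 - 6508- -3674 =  - 2834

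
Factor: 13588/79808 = 2^ ( - 4)*29^(-1)*79^1 = 79/464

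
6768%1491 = 804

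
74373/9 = 8263 + 2/3 = 8263.67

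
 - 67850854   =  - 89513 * 758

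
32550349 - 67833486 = - 35283137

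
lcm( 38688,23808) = 309504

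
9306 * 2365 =22008690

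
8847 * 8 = 70776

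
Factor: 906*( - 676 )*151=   -  92480856 = - 2^3 * 3^1*13^2*151^2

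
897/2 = 897/2 = 448.50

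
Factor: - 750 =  - 2^1*3^1 * 5^3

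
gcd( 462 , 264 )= 66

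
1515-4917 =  - 3402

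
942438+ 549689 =1492127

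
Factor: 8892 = 2^2*3^2*13^1*19^1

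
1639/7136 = 1639/7136 = 0.23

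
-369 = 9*(-41)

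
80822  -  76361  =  4461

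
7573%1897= 1882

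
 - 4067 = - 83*49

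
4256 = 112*38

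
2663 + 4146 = 6809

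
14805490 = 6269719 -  - 8535771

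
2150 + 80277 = 82427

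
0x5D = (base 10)93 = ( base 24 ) 3L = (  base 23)41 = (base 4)1131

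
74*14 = 1036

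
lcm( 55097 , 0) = 0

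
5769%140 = 29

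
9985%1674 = 1615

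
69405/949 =73 + 128/949=73.13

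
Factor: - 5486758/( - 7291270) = 2743379/3645635 = 5^ (-1)*7^(-1)*967^1*2837^1*104161^( - 1) 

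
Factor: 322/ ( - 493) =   -  2^1*7^1*17^(-1)*23^1*29^ ( - 1)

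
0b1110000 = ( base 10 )112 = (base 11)A2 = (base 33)3d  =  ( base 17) 6A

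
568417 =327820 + 240597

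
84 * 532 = 44688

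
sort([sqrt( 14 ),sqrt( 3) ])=[ sqrt( 3 ),sqrt( 14 ) ] 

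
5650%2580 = 490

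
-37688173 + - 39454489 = -77142662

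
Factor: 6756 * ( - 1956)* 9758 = - 128949393888 = - 2^5 * 3^2 *7^1 * 17^1*41^1 * 163^1*563^1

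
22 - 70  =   - 48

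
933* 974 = 908742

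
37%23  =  14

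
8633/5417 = 1 + 3216/5417  =  1.59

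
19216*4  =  76864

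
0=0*( - 7760 ) 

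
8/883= 8/883= 0.01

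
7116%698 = 136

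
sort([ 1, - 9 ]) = [ - 9, 1 ]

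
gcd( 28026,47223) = 81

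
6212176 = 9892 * 628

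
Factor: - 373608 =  - 2^3*3^2*5189^1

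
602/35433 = 602/35433  =  0.02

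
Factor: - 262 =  - 2^1*131^1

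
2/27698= 1/13849 =0.00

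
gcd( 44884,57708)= 6412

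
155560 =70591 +84969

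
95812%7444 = 6484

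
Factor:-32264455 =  - 5^1*587^1*10993^1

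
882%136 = 66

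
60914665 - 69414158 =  - 8499493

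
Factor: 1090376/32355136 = 136297/4044392 = 2^( - 3) * 7^1 *11^(- 1 )*19471^1*45959^( - 1 )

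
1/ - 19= - 1/19 = -0.05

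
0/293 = 0 = 0.00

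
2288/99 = 208/9 = 23.11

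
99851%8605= 5196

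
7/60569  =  7/60569 = 0.00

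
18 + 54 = 72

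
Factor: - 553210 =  - 2^1*5^1*7^2*1129^1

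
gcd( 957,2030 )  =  29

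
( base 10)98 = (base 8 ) 142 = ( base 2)1100010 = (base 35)2S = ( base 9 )118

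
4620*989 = 4569180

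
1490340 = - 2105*( - 708)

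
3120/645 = 208/43 = 4.84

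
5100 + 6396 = 11496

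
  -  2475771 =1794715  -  4270486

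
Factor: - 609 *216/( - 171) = 14616/19  =  2^3 *3^2*7^1*19^(- 1 )*29^1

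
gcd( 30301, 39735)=1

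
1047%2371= 1047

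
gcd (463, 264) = 1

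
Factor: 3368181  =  3^1*31^1*36217^1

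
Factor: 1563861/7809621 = 13^1  *  1283^( - 1)*2029^( - 1)*40099^1 = 521287/2603207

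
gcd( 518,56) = 14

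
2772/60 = 231/5 = 46.20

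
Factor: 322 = 2^1 *7^1*23^1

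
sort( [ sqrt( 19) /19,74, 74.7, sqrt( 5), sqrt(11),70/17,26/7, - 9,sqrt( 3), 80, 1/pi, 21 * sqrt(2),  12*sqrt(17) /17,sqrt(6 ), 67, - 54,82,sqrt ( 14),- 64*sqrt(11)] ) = [ - 64*sqrt(11),-54, - 9, sqrt (19 ) /19, 1/pi, sqrt(3 ),sqrt( 5), sqrt(6), 12*sqrt( 17)/17, sqrt(11 ),26/7, sqrt(14 ),70/17, 21*sqrt (2 ),  67,  74, 74.7,80,82 ] 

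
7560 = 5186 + 2374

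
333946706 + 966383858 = 1300330564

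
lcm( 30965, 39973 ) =2198515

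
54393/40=1359+33/40 = 1359.83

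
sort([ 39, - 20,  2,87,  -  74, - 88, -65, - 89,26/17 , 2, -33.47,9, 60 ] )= [ - 89 , - 88,-74, - 65, - 33.47, - 20, 26/17,2, 2, 9, 39, 60, 87]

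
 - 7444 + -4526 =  - 11970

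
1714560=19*90240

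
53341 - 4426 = 48915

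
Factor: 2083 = 2083^1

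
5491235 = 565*9719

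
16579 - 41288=-24709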